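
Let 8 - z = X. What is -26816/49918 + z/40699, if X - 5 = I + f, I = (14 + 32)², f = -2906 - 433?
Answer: -515092458/1015806341 ≈ -0.50708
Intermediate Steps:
f = -3339
I = 2116 (I = 46² = 2116)
X = -1218 (X = 5 + (2116 - 3339) = 5 - 1223 = -1218)
z = 1226 (z = 8 - 1*(-1218) = 8 + 1218 = 1226)
-26816/49918 + z/40699 = -26816/49918 + 1226/40699 = -26816*1/49918 + 1226*(1/40699) = -13408/24959 + 1226/40699 = -515092458/1015806341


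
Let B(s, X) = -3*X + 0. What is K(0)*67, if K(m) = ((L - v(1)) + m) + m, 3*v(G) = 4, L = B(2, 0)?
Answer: -268/3 ≈ -89.333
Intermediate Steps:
B(s, X) = -3*X
L = 0 (L = -3*0 = 0)
v(G) = 4/3 (v(G) = (1/3)*4 = 4/3)
K(m) = -4/3 + 2*m (K(m) = ((0 - 1*4/3) + m) + m = ((0 - 4/3) + m) + m = (-4/3 + m) + m = -4/3 + 2*m)
K(0)*67 = (-4/3 + 2*0)*67 = (-4/3 + 0)*67 = -4/3*67 = -268/3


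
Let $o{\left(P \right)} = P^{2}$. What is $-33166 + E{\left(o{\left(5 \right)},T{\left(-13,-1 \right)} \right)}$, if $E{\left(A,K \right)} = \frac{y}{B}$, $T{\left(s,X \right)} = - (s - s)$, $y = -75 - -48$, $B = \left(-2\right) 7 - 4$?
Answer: $- \frac{66329}{2} \approx -33165.0$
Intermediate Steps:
$B = -18$ ($B = -14 - 4 = -18$)
$y = -27$ ($y = -75 + 48 = -27$)
$T{\left(s,X \right)} = 0$ ($T{\left(s,X \right)} = \left(-1\right) 0 = 0$)
$E{\left(A,K \right)} = \frac{3}{2}$ ($E{\left(A,K \right)} = - \frac{27}{-18} = \left(-27\right) \left(- \frac{1}{18}\right) = \frac{3}{2}$)
$-33166 + E{\left(o{\left(5 \right)},T{\left(-13,-1 \right)} \right)} = -33166 + \frac{3}{2} = - \frac{66329}{2}$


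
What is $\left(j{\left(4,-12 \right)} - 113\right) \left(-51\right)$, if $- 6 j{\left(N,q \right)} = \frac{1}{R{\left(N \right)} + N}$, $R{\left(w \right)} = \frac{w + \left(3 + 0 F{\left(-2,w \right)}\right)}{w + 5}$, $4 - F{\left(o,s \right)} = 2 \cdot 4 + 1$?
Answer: $\frac{495771}{86} \approx 5764.8$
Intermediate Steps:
$F{\left(o,s \right)} = -5$ ($F{\left(o,s \right)} = 4 - \left(2 \cdot 4 + 1\right) = 4 - \left(8 + 1\right) = 4 - 9 = -5$)
$R{\left(w \right)} = \frac{3 + w}{5 + w}$ ($R{\left(w \right)} = \frac{w + \left(3 + 0 \left(-5\right)\right)}{w + 5} = \frac{w + \left(3 + 0\right)}{5 + w} = \frac{w + 3}{5 + w} = \frac{3 + w}{5 + w}$)
$j{\left(N,q \right)} = - \frac{1}{6 \left(N + \frac{3 + N}{5 + N}\right)}$ ($j{\left(N,q \right)} = - \frac{1}{6 \left(\frac{3 + N}{5 + N} + N\right)} = - \frac{1}{6 \left(N + \frac{3 + N}{5 + N}\right)}$)
$\left(j{\left(4,-12 \right)} - 113\right) \left(-51\right) = \left(\frac{-5 - 4}{6 \left(3 + 4^{2} + 6 \cdot 4\right)} - 113\right) \left(-51\right) = \left(\frac{-5 - 4}{6 \left(3 + 16 + 24\right)} - 113\right) \left(-51\right) = \left(\frac{1}{6} \cdot \frac{1}{43} \left(-9\right) - 113\right) \left(-51\right) = \left(- \frac{3}{86} - 113\right) \left(-51\right) = \left(- \frac{9721}{86}\right) \left(-51\right) = \frac{495771}{86}$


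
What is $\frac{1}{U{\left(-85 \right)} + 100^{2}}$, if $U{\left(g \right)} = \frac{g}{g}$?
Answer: $\frac{1}{10001} \approx 9.999 \cdot 10^{-5}$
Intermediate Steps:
$U{\left(g \right)} = 1$
$\frac{1}{U{\left(-85 \right)} + 100^{2}} = \frac{1}{1 + 100^{2}} = \frac{1}{1 + 10000} = \frac{1}{10001}$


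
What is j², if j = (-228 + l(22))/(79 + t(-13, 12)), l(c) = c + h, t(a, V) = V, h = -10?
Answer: 46656/8281 ≈ 5.6341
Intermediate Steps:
l(c) = -10 + c (l(c) = c - 10 = -10 + c)
j = -216/91 (j = (-228 + (-10 + 22))/(79 + 12) = (-228 + 12)/91 = -216*1/91 = -216/91 ≈ -2.3736)
j² = (-216/91)² = 46656/8281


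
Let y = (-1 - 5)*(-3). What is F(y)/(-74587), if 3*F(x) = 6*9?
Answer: -18/74587 ≈ -0.00024133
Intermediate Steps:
y = 18 (y = -6*(-3) = 18)
F(x) = 18 (F(x) = (6*9)/3 = (1/3)*54 = 18)
F(y)/(-74587) = 18/(-74587) = 18*(-1/74587) = -18/74587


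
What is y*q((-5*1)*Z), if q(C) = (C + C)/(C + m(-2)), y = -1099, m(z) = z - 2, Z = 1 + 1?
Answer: -1570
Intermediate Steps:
Z = 2
m(z) = -2 + z
q(C) = 2*C/(-4 + C) (q(C) = (C + C)/(C + (-2 - 2)) = (2*C)/(C - 4) = (2*C)/(-4 + C) = 2*C/(-4 + C))
y*q((-5*1)*Z) = -2198*-5*1*2/(-4 - 5*1*2) = -2198*(-5*2)/(-4 - 5*2) = -2198*(-10)/(-4 - 10) = -2198*(-10)/(-14) = -2198*(-10)*(-1)/14 = -1099*10/7 = -1570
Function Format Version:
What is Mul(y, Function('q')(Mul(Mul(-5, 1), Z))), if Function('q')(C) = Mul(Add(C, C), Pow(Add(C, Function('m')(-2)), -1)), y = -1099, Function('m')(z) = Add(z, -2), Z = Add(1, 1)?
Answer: -1570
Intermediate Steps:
Z = 2
Function('m')(z) = Add(-2, z)
Function('q')(C) = Mul(2, C, Pow(Add(-4, C), -1)) (Function('q')(C) = Mul(Add(C, C), Pow(Add(C, Add(-2, -2)), -1)) = Mul(Mul(2, C), Pow(Add(C, -4), -1)) = Mul(Mul(2, C), Pow(Add(-4, C), -1)) = Mul(2, C, Pow(Add(-4, C), -1)))
Mul(y, Function('q')(Mul(Mul(-5, 1), Z))) = Mul(-1099, Mul(2, Mul(Mul(-5, 1), 2), Pow(Add(-4, Mul(Mul(-5, 1), 2)), -1))) = Mul(-1099, Mul(2, Mul(-5, 2), Pow(Add(-4, Mul(-5, 2)), -1))) = Mul(-1099, Mul(2, -10, Pow(Add(-4, -10), -1))) = Mul(-1099, Mul(2, -10, Pow(-14, -1))) = Mul(-1099, Mul(2, -10, Rational(-1, 14))) = Mul(-1099, Rational(10, 7)) = -1570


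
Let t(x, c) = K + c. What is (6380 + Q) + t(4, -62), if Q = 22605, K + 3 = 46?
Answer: 28966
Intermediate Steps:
K = 43 (K = -3 + 46 = 43)
t(x, c) = 43 + c
(6380 + Q) + t(4, -62) = (6380 + 22605) + (43 - 62) = 28985 - 19 = 28966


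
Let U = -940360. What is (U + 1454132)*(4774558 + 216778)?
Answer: 2564408679392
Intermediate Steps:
(U + 1454132)*(4774558 + 216778) = (-940360 + 1454132)*(4774558 + 216778) = 513772*4991336 = 2564408679392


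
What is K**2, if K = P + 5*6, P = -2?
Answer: 784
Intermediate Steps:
K = 28 (K = -2 + 5*6 = -2 + 30 = 28)
K**2 = 28**2 = 784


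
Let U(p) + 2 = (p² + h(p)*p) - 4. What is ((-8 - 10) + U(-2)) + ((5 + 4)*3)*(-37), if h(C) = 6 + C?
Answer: -1027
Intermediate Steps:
U(p) = -6 + p² + p*(6 + p) (U(p) = -2 + ((p² + (6 + p)*p) - 4) = -2 + ((p² + p*(6 + p)) - 4) = -2 + (-4 + p² + p*(6 + p)) = -6 + p² + p*(6 + p))
((-8 - 10) + U(-2)) + ((5 + 4)*3)*(-37) = ((-8 - 10) + (-6 + (-2)² - 2*(6 - 2))) + ((5 + 4)*3)*(-37) = (-18 + (-6 + 4 - 2*4)) + (9*3)*(-37) = (-18 + (-6 + 4 - 8)) + 27*(-37) = (-18 - 10) - 999 = -28 - 999 = -1027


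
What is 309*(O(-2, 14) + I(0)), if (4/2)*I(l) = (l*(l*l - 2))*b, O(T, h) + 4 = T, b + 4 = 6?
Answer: -1854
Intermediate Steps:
b = 2 (b = -4 + 6 = 2)
O(T, h) = -4 + T
I(l) = l*(-2 + l²) (I(l) = ((l*(l*l - 2))*2)/2 = ((l*(l² - 2))*2)/2 = ((l*(-2 + l²))*2)/2 = (2*l*(-2 + l²))/2 = l*(-2 + l²))
309*(O(-2, 14) + I(0)) = 309*((-4 - 2) + 0*(-2 + 0²)) = 309*(-6 + 0*(-2 + 0)) = 309*(-6 + 0*(-2)) = 309*(-6 + 0) = 309*(-6) = -1854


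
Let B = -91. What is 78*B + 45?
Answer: -7053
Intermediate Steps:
78*B + 45 = 78*(-91) + 45 = -7098 + 45 = -7053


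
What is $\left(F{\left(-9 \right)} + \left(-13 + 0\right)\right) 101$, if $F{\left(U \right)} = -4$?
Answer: $-1717$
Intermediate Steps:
$\left(F{\left(-9 \right)} + \left(-13 + 0\right)\right) 101 = \left(-4 + \left(-13 + 0\right)\right) 101 = \left(-4 - 13\right) 101 = \left(-17\right) 101 = -1717$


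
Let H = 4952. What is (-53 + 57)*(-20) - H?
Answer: -5032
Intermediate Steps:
(-53 + 57)*(-20) - H = (-53 + 57)*(-20) - 1*4952 = 4*(-20) - 4952 = -80 - 4952 = -5032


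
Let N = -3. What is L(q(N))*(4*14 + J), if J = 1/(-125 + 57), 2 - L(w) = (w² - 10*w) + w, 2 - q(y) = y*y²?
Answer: -64719/2 ≈ -32360.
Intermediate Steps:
q(y) = 2 - y³ (q(y) = 2 - y*y² = 2 - y³)
L(w) = 2 - w² + 9*w (L(w) = 2 - ((w² - 10*w) + w) = 2 - (w² - 9*w) = 2 + (-w² + 9*w) = 2 - w² + 9*w)
J = -1/68 (J = 1/(-68) = -1/68 ≈ -0.014706)
L(q(N))*(4*14 + J) = (2 - (2 - 1*(-3)³)² + 9*(2 - 1*(-3)³))*(4*14 - 1/68) = (2 - (2 - 1*(-27))² + 9*(2 - 1*(-27)))*(56 - 1/68) = (2 - (2 + 27)² + 9*(2 + 27))*(3807/68) = (2 - 1*29² + 9*29)*(3807/68) = (2 - 1*841 + 261)*(3807/68) = (2 - 841 + 261)*(3807/68) = -578*3807/68 = -64719/2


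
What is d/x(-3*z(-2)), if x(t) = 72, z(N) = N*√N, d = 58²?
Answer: 841/18 ≈ 46.722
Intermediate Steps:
d = 3364
z(N) = N^(3/2)
d/x(-3*z(-2)) = 3364/72 = 3364*(1/72) = 841/18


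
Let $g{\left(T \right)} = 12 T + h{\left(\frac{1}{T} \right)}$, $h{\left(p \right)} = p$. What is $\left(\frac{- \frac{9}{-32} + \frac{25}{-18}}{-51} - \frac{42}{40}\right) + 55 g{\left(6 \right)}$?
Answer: $\frac{291420083}{73440} \approx 3968.1$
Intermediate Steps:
$g{\left(T \right)} = \frac{1}{T} + 12 T$ ($g{\left(T \right)} = 12 T + \frac{1}{T} = \frac{1}{T} + 12 T$)
$\left(\frac{- \frac{9}{-32} + \frac{25}{-18}}{-51} - \frac{42}{40}\right) + 55 g{\left(6 \right)} = \left(\frac{- \frac{9}{-32} + \frac{25}{-18}}{-51} - \frac{42}{40}\right) + 55 \left(\frac{1}{6} + 12 \cdot 6\right) = \left(\left(\left(-9\right) \left(- \frac{1}{32}\right) + 25 \left(- \frac{1}{18}\right)\right) \left(- \frac{1}{51}\right) - \frac{21}{20}\right) + 55 \left(\frac{1}{6} + 72\right) = \left(\left(\frac{9}{32} - \frac{25}{18}\right) \left(- \frac{1}{51}\right) - \frac{21}{20}\right) + 55 \cdot \frac{433}{6} = \left(\left(- \frac{319}{288}\right) \left(- \frac{1}{51}\right) - \frac{21}{20}\right) + \frac{23815}{6} = \left(\frac{319}{14688} - \frac{21}{20}\right) + \frac{23815}{6} = - \frac{75517}{73440} + \frac{23815}{6} = \frac{291420083}{73440}$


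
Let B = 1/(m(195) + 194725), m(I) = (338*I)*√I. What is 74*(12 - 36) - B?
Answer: -57484655403491/32367486155 - 13182*√195/161837430775 ≈ -1776.0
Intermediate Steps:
m(I) = 338*I^(3/2)
B = 1/(194725 + 65910*√195) (B = 1/(338*195^(3/2) + 194725) = 1/(338*(195*√195) + 194725) = 1/(65910*√195 + 194725) = 1/(194725 + 65910*√195) ≈ 8.9677e-7)
74*(12 - 36) - B = 74*(12 - 36) - (-7789/32367486155 + 13182*√195/161837430775) = 74*(-24) + (7789/32367486155 - 13182*√195/161837430775) = -1776 + (7789/32367486155 - 13182*√195/161837430775) = -57484655403491/32367486155 - 13182*√195/161837430775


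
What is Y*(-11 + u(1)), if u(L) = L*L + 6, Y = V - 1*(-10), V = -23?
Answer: 52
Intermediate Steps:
Y = -13 (Y = -23 - 1*(-10) = -23 + 10 = -13)
u(L) = 6 + L**2 (u(L) = L**2 + 6 = 6 + L**2)
Y*(-11 + u(1)) = -13*(-11 + (6 + 1**2)) = -13*(-11 + (6 + 1)) = -13*(-11 + 7) = -13*(-4) = 52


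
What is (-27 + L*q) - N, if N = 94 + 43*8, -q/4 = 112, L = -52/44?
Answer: 709/11 ≈ 64.455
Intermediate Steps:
L = -13/11 (L = -52*1/44 = -13/11 ≈ -1.1818)
q = -448 (q = -4*112 = -448)
N = 438 (N = 94 + 344 = 438)
(-27 + L*q) - N = (-27 - 13/11*(-448)) - 1*438 = (-27 + 5824/11) - 438 = 5527/11 - 438 = 709/11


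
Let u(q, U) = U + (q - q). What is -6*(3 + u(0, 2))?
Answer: -30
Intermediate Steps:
u(q, U) = U (u(q, U) = U + 0 = U)
-6*(3 + u(0, 2)) = -6*(3 + 2) = -6*5 = -30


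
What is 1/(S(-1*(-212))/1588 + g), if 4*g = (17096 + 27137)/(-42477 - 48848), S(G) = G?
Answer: 145024100/1800399 ≈ 80.551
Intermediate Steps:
g = -44233/365300 (g = ((17096 + 27137)/(-42477 - 48848))/4 = (44233/(-91325))/4 = (44233*(-1/91325))/4 = (¼)*(-44233/91325) = -44233/365300 ≈ -0.12109)
1/(S(-1*(-212))/1588 + g) = 1/(-1*(-212)/1588 - 44233/365300) = 1/(212*(1/1588) - 44233/365300) = 1/(53/397 - 44233/365300) = 1/(1800399/145024100) = 145024100/1800399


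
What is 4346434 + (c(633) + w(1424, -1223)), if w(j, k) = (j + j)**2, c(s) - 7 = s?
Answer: 12458178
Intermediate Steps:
c(s) = 7 + s
w(j, k) = 4*j**2 (w(j, k) = (2*j)**2 = 4*j**2)
4346434 + (c(633) + w(1424, -1223)) = 4346434 + ((7 + 633) + 4*1424**2) = 4346434 + (640 + 4*2027776) = 4346434 + (640 + 8111104) = 4346434 + 8111744 = 12458178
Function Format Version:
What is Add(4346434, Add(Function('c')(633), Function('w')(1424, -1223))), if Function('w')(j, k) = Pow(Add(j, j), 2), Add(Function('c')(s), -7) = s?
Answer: 12458178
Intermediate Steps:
Function('c')(s) = Add(7, s)
Function('w')(j, k) = Mul(4, Pow(j, 2)) (Function('w')(j, k) = Pow(Mul(2, j), 2) = Mul(4, Pow(j, 2)))
Add(4346434, Add(Function('c')(633), Function('w')(1424, -1223))) = Add(4346434, Add(Add(7, 633), Mul(4, Pow(1424, 2)))) = Add(4346434, Add(640, Mul(4, 2027776))) = Add(4346434, Add(640, 8111104)) = Add(4346434, 8111744) = 12458178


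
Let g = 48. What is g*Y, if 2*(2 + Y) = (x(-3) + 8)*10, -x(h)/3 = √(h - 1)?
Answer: 1824 - 1440*I ≈ 1824.0 - 1440.0*I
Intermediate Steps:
x(h) = -3*√(-1 + h) (x(h) = -3*√(h - 1) = -3*√(-1 + h))
Y = 38 - 30*I (Y = -2 + ((-3*√(-1 - 3) + 8)*10)/2 = -2 + ((-6*I + 8)*10)/2 = -2 + ((8 - 6*I)*10)/2 = -2 + (80 - 60*I)/2 = -2 + (40 - 30*I) = 38 - 30*I ≈ 38.0 - 30.0*I)
g*Y = 48*(38 - 30*I) = 1824 - 1440*I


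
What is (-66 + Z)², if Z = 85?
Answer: 361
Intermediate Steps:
(-66 + Z)² = (-66 + 85)² = 19² = 361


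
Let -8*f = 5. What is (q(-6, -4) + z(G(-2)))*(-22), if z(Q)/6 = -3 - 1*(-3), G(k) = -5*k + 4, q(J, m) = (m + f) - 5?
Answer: 847/4 ≈ 211.75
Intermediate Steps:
f = -5/8 (f = -⅛*5 = -5/8 ≈ -0.62500)
q(J, m) = -45/8 + m (q(J, m) = (m - 5/8) - 5 = (-5/8 + m) - 5 = -45/8 + m)
G(k) = 4 - 5*k
z(Q) = 0 (z(Q) = 6*(-3 - 1*(-3)) = 6*(-3 + 3) = 6*0 = 0)
(q(-6, -4) + z(G(-2)))*(-22) = ((-45/8 - 4) + 0)*(-22) = (-77/8 + 0)*(-22) = -77/8*(-22) = 847/4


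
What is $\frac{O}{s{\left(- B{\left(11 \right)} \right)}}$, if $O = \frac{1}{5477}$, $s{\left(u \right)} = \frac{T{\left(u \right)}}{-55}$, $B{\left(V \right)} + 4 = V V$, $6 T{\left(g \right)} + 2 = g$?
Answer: $\frac{330}{651763} \approx 0.00050632$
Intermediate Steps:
$T{\left(g \right)} = - \frac{1}{3} + \frac{g}{6}$
$B{\left(V \right)} = -4 + V^{2}$ ($B{\left(V \right)} = -4 + V V = -4 + V^{2}$)
$s{\left(u \right)} = \frac{1}{165} - \frac{u}{330}$ ($s{\left(u \right)} = \frac{- \frac{1}{3} + \frac{u}{6}}{-55} = \left(- \frac{1}{3} + \frac{u}{6}\right) \left(- \frac{1}{55}\right) = \frac{1}{165} - \frac{u}{330}$)
$O = \frac{1}{5477} \approx 0.00018258$
$\frac{O}{s{\left(- B{\left(11 \right)} \right)}} = \frac{1}{5477 \left(\frac{1}{165} - \frac{\left(-1\right) \left(-4 + 11^{2}\right)}{330}\right)} = \frac{1}{5477 \left(\frac{1}{165} - \frac{\left(-1\right) \left(-4 + 121\right)}{330}\right)} = \frac{1}{5477 \left(\frac{1}{165} - \frac{\left(-1\right) 117}{330}\right)} = \frac{1}{5477 \left(\frac{1}{165} - - \frac{39}{110}\right)} = \frac{1}{5477 \left(\frac{1}{165} + \frac{39}{110}\right)} = \frac{1}{5477 \cdot \frac{119}{330}} = \frac{1}{5477} \cdot \frac{330}{119} = \frac{330}{651763}$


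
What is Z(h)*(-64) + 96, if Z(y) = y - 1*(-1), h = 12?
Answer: -736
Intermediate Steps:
Z(y) = 1 + y (Z(y) = y + 1 = 1 + y)
Z(h)*(-64) + 96 = (1 + 12)*(-64) + 96 = 13*(-64) + 96 = -832 + 96 = -736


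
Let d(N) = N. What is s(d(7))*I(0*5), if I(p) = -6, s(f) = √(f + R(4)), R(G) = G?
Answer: -6*√11 ≈ -19.900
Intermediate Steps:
s(f) = √(4 + f) (s(f) = √(f + 4) = √(4 + f))
s(d(7))*I(0*5) = √(4 + 7)*(-6) = √11*(-6) = -6*√11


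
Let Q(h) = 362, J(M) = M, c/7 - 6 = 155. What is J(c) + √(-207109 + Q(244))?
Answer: 1127 + I*√206747 ≈ 1127.0 + 454.69*I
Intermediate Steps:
c = 1127 (c = 42 + 7*155 = 42 + 1085 = 1127)
J(c) + √(-207109 + Q(244)) = 1127 + √(-207109 + 362) = 1127 + √(-206747) = 1127 + I*√206747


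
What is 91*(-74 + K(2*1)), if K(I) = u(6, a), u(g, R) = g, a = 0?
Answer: -6188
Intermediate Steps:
K(I) = 6
91*(-74 + K(2*1)) = 91*(-74 + 6) = 91*(-68) = -6188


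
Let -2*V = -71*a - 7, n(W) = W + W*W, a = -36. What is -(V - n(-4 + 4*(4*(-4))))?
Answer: 11661/2 ≈ 5830.5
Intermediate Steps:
n(W) = W + W²
V = -2549/2 (V = -(-71*(-36) - 7)/2 = -(2556 - 7)/2 = -½*2549 = -2549/2 ≈ -1274.5)
-(V - n(-4 + 4*(4*(-4)))) = -(-2549/2 - (-4 + 4*(4*(-4)))*(1 + (-4 + 4*(4*(-4))))) = -(-2549/2 - (-4 + 4*(-16))*(1 + (-4 + 4*(-16)))) = -(-2549/2 - (-4 - 64)*(1 + (-4 - 64))) = -(-2549/2 - (-68)*(1 - 68)) = -(-2549/2 - (-68)*(-67)) = -(-2549/2 - 1*4556) = -(-2549/2 - 4556) = -1*(-11661/2) = 11661/2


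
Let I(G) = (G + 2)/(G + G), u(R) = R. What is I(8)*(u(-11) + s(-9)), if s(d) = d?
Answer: -25/2 ≈ -12.500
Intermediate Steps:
I(G) = (2 + G)/(2*G) (I(G) = (2 + G)/((2*G)) = (2 + G)*(1/(2*G)) = (2 + G)/(2*G))
I(8)*(u(-11) + s(-9)) = ((½)*(2 + 8)/8)*(-11 - 9) = ((½)*(⅛)*10)*(-20) = (5/8)*(-20) = -25/2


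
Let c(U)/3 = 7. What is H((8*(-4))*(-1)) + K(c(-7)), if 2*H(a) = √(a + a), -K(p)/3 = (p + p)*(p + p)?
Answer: -5288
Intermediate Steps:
c(U) = 21 (c(U) = 3*7 = 21)
K(p) = -12*p² (K(p) = -3*(p + p)*(p + p) = -3*2*p*2*p = -12*p²)
H(a) = √2*√a/2 (H(a) = √(a + a)/2 = √(2*a)/2 = (√2*√a)/2 = √2*√a/2)
H((8*(-4))*(-1)) + K(c(-7)) = √2*√((8*(-4))*(-1))/2 - 12*21² = √2*√(-32*(-1))/2 - 12*441 = √2*√32/2 - 5292 = √2*(4*√2)/2 - 5292 = 4 - 5292 = -5288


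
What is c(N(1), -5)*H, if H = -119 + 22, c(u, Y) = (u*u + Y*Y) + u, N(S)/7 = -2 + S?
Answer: -6499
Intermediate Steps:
N(S) = -14 + 7*S (N(S) = 7*(-2 + S) = -14 + 7*S)
c(u, Y) = u + Y² + u² (c(u, Y) = (u² + Y²) + u = (Y² + u²) + u = u + Y² + u²)
H = -97
c(N(1), -5)*H = ((-14 + 7*1) + (-5)² + (-14 + 7*1)²)*(-97) = ((-14 + 7) + 25 + (-14 + 7)²)*(-97) = (-7 + 25 + (-7)²)*(-97) = (-7 + 25 + 49)*(-97) = 67*(-97) = -6499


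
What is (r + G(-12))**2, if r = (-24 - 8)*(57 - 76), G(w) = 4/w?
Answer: 3323329/9 ≈ 3.6926e+5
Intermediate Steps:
r = 608 (r = -32*(-19) = 608)
(r + G(-12))**2 = (608 + 4/(-12))**2 = (608 + 4*(-1/12))**2 = (608 - 1/3)**2 = (1823/3)**2 = 3323329/9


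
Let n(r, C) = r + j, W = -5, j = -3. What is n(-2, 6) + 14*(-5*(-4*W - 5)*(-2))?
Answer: 2095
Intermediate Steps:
n(r, C) = -3 + r (n(r, C) = r - 3 = -3 + r)
n(-2, 6) + 14*(-5*(-4*W - 5)*(-2)) = (-3 - 2) + 14*(-5*(-4*(-5) - 5)*(-2)) = -5 + 14*(-5*(20 - 5)*(-2)) = -5 + 14*(-5*15*(-2)) = -5 + 14*(-75*(-2)) = -5 + 14*150 = -5 + 2100 = 2095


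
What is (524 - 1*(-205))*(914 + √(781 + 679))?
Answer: 666306 + 1458*√365 ≈ 6.9416e+5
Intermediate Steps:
(524 - 1*(-205))*(914 + √(781 + 679)) = (524 + 205)*(914 + √1460) = 729*(914 + 2*√365) = 666306 + 1458*√365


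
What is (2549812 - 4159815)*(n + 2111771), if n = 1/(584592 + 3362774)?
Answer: -13420877210550205561/3947366 ≈ -3.4000e+12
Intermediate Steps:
n = 1/3947366 ≈ 2.5333e-7
(2549812 - 4159815)*(n + 2111771) = (2549812 - 4159815)*(1/3947366 + 2111771) = -1610003*8335933045187/3947366 = -13420877210550205561/3947366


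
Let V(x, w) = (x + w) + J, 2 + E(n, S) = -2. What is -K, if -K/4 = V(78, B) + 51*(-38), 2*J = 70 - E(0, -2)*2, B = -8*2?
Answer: -7348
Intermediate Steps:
B = -16
E(n, S) = -4 (E(n, S) = -2 - 2 = -4)
J = 39 (J = (70 - (-4)*2)/2 = (70 - 1*(-8))/2 = (70 + 8)/2 = (½)*78 = 39)
V(x, w) = 39 + w + x (V(x, w) = (x + w) + 39 = (w + x) + 39 = 39 + w + x)
K = 7348 (K = -4*((39 - 16 + 78) + 51*(-38)) = -4*(101 - 1938) = -4*(-1837) = 7348)
-K = -1*7348 = -7348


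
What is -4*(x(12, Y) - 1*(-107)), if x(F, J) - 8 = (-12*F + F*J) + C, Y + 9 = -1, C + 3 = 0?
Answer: 608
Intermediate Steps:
C = -3 (C = -3 + 0 = -3)
Y = -10 (Y = -9 - 1 = -10)
x(F, J) = 5 - 12*F + F*J (x(F, J) = 8 + ((-12*F + F*J) - 3) = 8 + (-3 - 12*F + F*J) = 5 - 12*F + F*J)
-4*(x(12, Y) - 1*(-107)) = -4*((5 - 12*12 + 12*(-10)) - 1*(-107)) = -4*((5 - 144 - 120) + 107) = -4*(-259 + 107) = -4*(-152) = 608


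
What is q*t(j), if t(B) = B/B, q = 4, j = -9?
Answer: 4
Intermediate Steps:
t(B) = 1
q*t(j) = 4*1 = 4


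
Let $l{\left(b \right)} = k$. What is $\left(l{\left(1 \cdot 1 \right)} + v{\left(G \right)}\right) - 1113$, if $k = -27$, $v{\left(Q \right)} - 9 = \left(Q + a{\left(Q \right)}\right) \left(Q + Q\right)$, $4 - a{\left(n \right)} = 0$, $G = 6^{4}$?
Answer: $3368469$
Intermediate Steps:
$G = 1296$
$a{\left(n \right)} = 4$ ($a{\left(n \right)} = 4 - 0 = 4 + 0 = 4$)
$v{\left(Q \right)} = 9 + 2 Q \left(4 + Q\right)$ ($v{\left(Q \right)} = 9 + \left(Q + 4\right) \left(Q + Q\right) = 9 + \left(4 + Q\right) 2 Q = 9 + 2 Q \left(4 + Q\right)$)
$l{\left(b \right)} = -27$
$\left(l{\left(1 \cdot 1 \right)} + v{\left(G \right)}\right) - 1113 = \left(-27 + \left(9 + 2 \cdot 1296^{2} + 8 \cdot 1296\right)\right) - 1113 = \left(-27 + \left(9 + 2 \cdot 1679616 + 10368\right)\right) - 1113 = \left(-27 + \left(9 + 3359232 + 10368\right)\right) - 1113 = \left(-27 + 3369609\right) - 1113 = 3369582 - 1113 = 3368469$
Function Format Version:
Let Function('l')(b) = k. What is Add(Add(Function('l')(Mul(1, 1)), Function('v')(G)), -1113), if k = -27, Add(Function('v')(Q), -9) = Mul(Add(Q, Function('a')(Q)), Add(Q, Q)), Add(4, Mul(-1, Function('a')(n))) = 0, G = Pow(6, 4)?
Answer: 3368469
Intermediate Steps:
G = 1296
Function('a')(n) = 4 (Function('a')(n) = Add(4, Mul(-1, 0)) = Add(4, 0) = 4)
Function('v')(Q) = Add(9, Mul(2, Q, Add(4, Q))) (Function('v')(Q) = Add(9, Mul(Add(Q, 4), Add(Q, Q))) = Add(9, Mul(Add(4, Q), Mul(2, Q))) = Add(9, Mul(2, Q, Add(4, Q))))
Function('l')(b) = -27
Add(Add(Function('l')(Mul(1, 1)), Function('v')(G)), -1113) = Add(Add(-27, Add(9, Mul(2, Pow(1296, 2)), Mul(8, 1296))), -1113) = Add(Add(-27, Add(9, Mul(2, 1679616), 10368)), -1113) = Add(Add(-27, Add(9, 3359232, 10368)), -1113) = Add(Add(-27, 3369609), -1113) = Add(3369582, -1113) = 3368469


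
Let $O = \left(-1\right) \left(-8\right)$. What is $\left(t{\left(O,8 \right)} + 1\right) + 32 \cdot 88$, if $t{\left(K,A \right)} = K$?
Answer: $2825$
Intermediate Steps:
$O = 8$
$\left(t{\left(O,8 \right)} + 1\right) + 32 \cdot 88 = \left(8 + 1\right) + 32 \cdot 88 = 9 + 2816 = 2825$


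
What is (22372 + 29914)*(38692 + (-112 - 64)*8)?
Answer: 1949431224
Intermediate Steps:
(22372 + 29914)*(38692 + (-112 - 64)*8) = 52286*(38692 - 176*8) = 52286*(38692 - 1408) = 52286*37284 = 1949431224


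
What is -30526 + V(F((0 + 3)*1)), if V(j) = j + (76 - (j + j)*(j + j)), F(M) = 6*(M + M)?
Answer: -35598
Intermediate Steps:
F(M) = 12*M (F(M) = 6*(2*M) = 12*M)
V(j) = 76 + j - 4*j² (V(j) = j + (76 - 2*j*2*j) = j + (76 - 4*j²) = 76 + j - 4*j²)
-30526 + V(F((0 + 3)*1)) = -30526 + (76 + 12*((0 + 3)*1) - 4*144*(0 + 3)²) = -30526 + (76 + 12*(3*1) - 4*(12*(3*1))²) = -30526 + (76 + 12*3 - 4*(12*3)²) = -30526 + (76 + 36 - 4*36²) = -30526 + (76 + 36 - 4*1296) = -30526 + (76 + 36 - 5184) = -30526 - 5072 = -35598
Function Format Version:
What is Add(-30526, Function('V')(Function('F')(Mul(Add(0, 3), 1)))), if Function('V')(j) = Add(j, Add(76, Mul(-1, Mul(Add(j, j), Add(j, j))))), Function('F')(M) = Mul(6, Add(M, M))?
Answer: -35598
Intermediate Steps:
Function('F')(M) = Mul(12, M) (Function('F')(M) = Mul(6, Mul(2, M)) = Mul(12, M))
Function('V')(j) = Add(76, j, Mul(-4, Pow(j, 2))) (Function('V')(j) = Add(j, Add(76, Mul(-1, Mul(Mul(2, j), Mul(2, j))))) = Add(j, Add(76, Mul(-1, Mul(4, Pow(j, 2))))) = Add(j, Add(76, Mul(-4, Pow(j, 2)))) = Add(76, j, Mul(-4, Pow(j, 2))))
Add(-30526, Function('V')(Function('F')(Mul(Add(0, 3), 1)))) = Add(-30526, Add(76, Mul(12, Mul(Add(0, 3), 1)), Mul(-4, Pow(Mul(12, Mul(Add(0, 3), 1)), 2)))) = Add(-30526, Add(76, Mul(12, Mul(3, 1)), Mul(-4, Pow(Mul(12, Mul(3, 1)), 2)))) = Add(-30526, Add(76, Mul(12, 3), Mul(-4, Pow(Mul(12, 3), 2)))) = Add(-30526, Add(76, 36, Mul(-4, Pow(36, 2)))) = Add(-30526, Add(76, 36, Mul(-4, 1296))) = Add(-30526, Add(76, 36, -5184)) = Add(-30526, -5072) = -35598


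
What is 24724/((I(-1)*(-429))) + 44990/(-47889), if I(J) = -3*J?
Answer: -45996658/2282709 ≈ -20.150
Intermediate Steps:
24724/((I(-1)*(-429))) + 44990/(-47889) = 24724/((-3*(-1)*(-429))) + 44990/(-47889) = 24724/((3*(-429))) + 44990*(-1/47889) = 24724/(-1287) - 44990/47889 = 24724*(-1/1287) - 44990/47889 = -24724/1287 - 44990/47889 = -45996658/2282709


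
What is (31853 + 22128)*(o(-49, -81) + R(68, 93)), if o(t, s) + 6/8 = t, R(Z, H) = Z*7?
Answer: 92037605/4 ≈ 2.3009e+7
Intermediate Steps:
R(Z, H) = 7*Z
o(t, s) = -¾ + t
(31853 + 22128)*(o(-49, -81) + R(68, 93)) = (31853 + 22128)*((-¾ - 49) + 7*68) = 53981*(-199/4 + 476) = 53981*(1705/4) = 92037605/4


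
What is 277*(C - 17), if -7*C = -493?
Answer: 103598/7 ≈ 14800.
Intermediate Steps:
C = 493/7 (C = -1/7*(-493) = 493/7 ≈ 70.429)
277*(C - 17) = 277*(493/7 - 17) = 277*(374/7) = 103598/7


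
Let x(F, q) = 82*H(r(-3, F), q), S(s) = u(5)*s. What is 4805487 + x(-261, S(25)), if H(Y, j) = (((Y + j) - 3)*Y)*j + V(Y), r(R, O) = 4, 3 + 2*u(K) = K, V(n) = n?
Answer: 5019015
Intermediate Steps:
u(K) = -3/2 + K/2
H(Y, j) = Y + Y*j*(-3 + Y + j) (H(Y, j) = (((Y + j) - 3)*Y)*j + Y = ((-3 + Y + j)*Y)*j + Y = (Y*(-3 + Y + j))*j + Y = Y*j*(-3 + Y + j) + Y = Y + Y*j*(-3 + Y + j))
S(s) = s (S(s) = (-3/2 + (½)*5)*s = (-3/2 + 5/2)*s = 1*s = s)
x(F, q) = 328 + 328*q + 328*q² (x(F, q) = 82*(4*(1 + q² - 3*q + 4*q)) = 82*(4*(1 + q + q²)) = 82*(4 + 4*q + 4*q²) = 328 + 328*q + 328*q²)
4805487 + x(-261, S(25)) = 4805487 + (328 + 328*25 + 328*25²) = 4805487 + (328 + 8200 + 328*625) = 4805487 + (328 + 8200 + 205000) = 4805487 + 213528 = 5019015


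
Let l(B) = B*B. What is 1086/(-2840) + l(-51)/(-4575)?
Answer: -411843/433100 ≈ -0.95092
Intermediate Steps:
l(B) = B²
1086/(-2840) + l(-51)/(-4575) = 1086/(-2840) + (-51)²/(-4575) = 1086*(-1/2840) + 2601*(-1/4575) = -543/1420 - 867/1525 = -411843/433100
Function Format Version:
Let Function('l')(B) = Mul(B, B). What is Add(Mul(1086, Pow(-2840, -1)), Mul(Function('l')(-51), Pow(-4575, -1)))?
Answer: Rational(-411843, 433100) ≈ -0.95092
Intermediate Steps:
Function('l')(B) = Pow(B, 2)
Add(Mul(1086, Pow(-2840, -1)), Mul(Function('l')(-51), Pow(-4575, -1))) = Add(Mul(1086, Pow(-2840, -1)), Mul(Pow(-51, 2), Pow(-4575, -1))) = Add(Mul(1086, Rational(-1, 2840)), Mul(2601, Rational(-1, 4575))) = Add(Rational(-543, 1420), Rational(-867, 1525)) = Rational(-411843, 433100)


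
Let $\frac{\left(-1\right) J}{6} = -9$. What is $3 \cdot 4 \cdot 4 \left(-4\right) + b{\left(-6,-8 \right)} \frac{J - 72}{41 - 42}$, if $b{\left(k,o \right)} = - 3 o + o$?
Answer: $96$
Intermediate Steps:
$J = 54$ ($J = \left(-6\right) \left(-9\right) = 54$)
$b{\left(k,o \right)} = - 2 o$
$3 \cdot 4 \cdot 4 \left(-4\right) + b{\left(-6,-8 \right)} \frac{J - 72}{41 - 42} = 3 \cdot 4 \cdot 4 \left(-4\right) + \left(-2\right) \left(-8\right) \frac{54 - 72}{41 - 42} = 12 \left(-16\right) + 16 \left(- \frac{18}{-1}\right) = -192 + 16 \left(\left(-18\right) \left(-1\right)\right) = -192 + 16 \cdot 18 = -192 + 288 = 96$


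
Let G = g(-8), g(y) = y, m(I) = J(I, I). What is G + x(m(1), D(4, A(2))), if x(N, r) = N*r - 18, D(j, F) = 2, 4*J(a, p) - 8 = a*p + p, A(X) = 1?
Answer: -21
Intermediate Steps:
J(a, p) = 2 + p/4 + a*p/4 (J(a, p) = 2 + (a*p + p)/4 = 2 + (p + a*p)/4 = 2 + (p/4 + a*p/4) = 2 + p/4 + a*p/4)
m(I) = 2 + I/4 + I**2/4 (m(I) = 2 + I/4 + I*I/4 = 2 + I/4 + I**2/4)
G = -8
x(N, r) = -18 + N*r
G + x(m(1), D(4, A(2))) = -8 + (-18 + (2 + (1/4)*1 + (1/4)*1**2)*2) = -8 + (-18 + (2 + 1/4 + (1/4)*1)*2) = -8 + (-18 + (2 + 1/4 + 1/4)*2) = -8 + (-18 + (5/2)*2) = -8 + (-18 + 5) = -8 - 13 = -21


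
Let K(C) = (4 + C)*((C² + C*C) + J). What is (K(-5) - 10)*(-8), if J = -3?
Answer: 456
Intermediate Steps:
K(C) = (-3 + 2*C²)*(4 + C) (K(C) = (4 + C)*((C² + C*C) - 3) = (4 + C)*((C² + C²) - 3) = (4 + C)*(2*C² - 3) = (4 + C)*(-3 + 2*C²) = (-3 + 2*C²)*(4 + C))
(K(-5) - 10)*(-8) = ((-12 - 3*(-5) + 2*(-5)³ + 8*(-5)²) - 10)*(-8) = ((-12 + 15 + 2*(-125) + 8*25) - 10)*(-8) = ((-12 + 15 - 250 + 200) - 10)*(-8) = (-47 - 10)*(-8) = -57*(-8) = 456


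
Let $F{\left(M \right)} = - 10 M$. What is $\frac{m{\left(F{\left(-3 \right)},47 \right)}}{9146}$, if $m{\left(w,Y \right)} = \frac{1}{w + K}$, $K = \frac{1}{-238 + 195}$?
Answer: $\frac{43}{11789194} \approx 3.6474 \cdot 10^{-6}$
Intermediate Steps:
$K = - \frac{1}{43}$ ($K = \frac{1}{-43} = - \frac{1}{43} \approx -0.023256$)
$m{\left(w,Y \right)} = \frac{1}{- \frac{1}{43} + w}$ ($m{\left(w,Y \right)} = \frac{1}{w - \frac{1}{43}} = \frac{1}{- \frac{1}{43} + w}$)
$\frac{m{\left(F{\left(-3 \right)},47 \right)}}{9146} = \frac{43 \frac{1}{-1 + 43 \left(\left(-10\right) \left(-3\right)\right)}}{9146} = \frac{43}{-1 + 43 \cdot 30} \cdot \frac{1}{9146} = \frac{43}{-1 + 1290} \cdot \frac{1}{9146} = \frac{43}{1289} \cdot \frac{1}{9146} = \frac{43}{11789194}$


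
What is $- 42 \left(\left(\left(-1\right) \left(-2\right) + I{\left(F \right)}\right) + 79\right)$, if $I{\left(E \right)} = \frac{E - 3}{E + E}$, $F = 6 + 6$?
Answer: $- \frac{13671}{4} \approx -3417.8$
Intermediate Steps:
$F = 12$
$I{\left(E \right)} = \frac{-3 + E}{2 E}$
$- 42 \left(\left(\left(-1\right) \left(-2\right) + I{\left(F \right)}\right) + 79\right) = - 42 \left(\left(\left(-1\right) \left(-2\right) + \frac{-3 + 12}{2 \cdot 12}\right) + 79\right) = - 42 \left(\left(2 + \frac{1}{2} \cdot \frac{1}{12} \cdot 9\right) + 79\right) = - 42 \left(\left(2 + \frac{3}{8}\right) + 79\right) = - 42 \left(\frac{19}{8} + 79\right) = \left(-42\right) \frac{651}{8} = - \frac{13671}{4}$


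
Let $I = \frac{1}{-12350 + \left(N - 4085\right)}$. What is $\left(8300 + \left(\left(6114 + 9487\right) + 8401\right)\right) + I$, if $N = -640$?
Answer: $\frac{551556649}{17075} \approx 32302.0$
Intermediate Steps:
$I = - \frac{1}{17075}$ ($I = \frac{1}{-12350 - 4725} = \frac{1}{-17075} = - \frac{1}{17075} \approx -5.8565 \cdot 10^{-5}$)
$\left(8300 + \left(\left(6114 + 9487\right) + 8401\right)\right) + I = \left(8300 + \left(\left(6114 + 9487\right) + 8401\right)\right) - \frac{1}{17075} = \left(8300 + \left(15601 + 8401\right)\right) - \frac{1}{17075} = \left(8300 + 24002\right) - \frac{1}{17075} = 32302 - \frac{1}{17075} = \frac{551556649}{17075}$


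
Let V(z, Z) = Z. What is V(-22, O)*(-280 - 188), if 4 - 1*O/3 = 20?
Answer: 22464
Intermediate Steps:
O = -48 (O = 12 - 3*20 = 12 - 60 = -48)
V(-22, O)*(-280 - 188) = -48*(-280 - 188) = -48*(-468) = 22464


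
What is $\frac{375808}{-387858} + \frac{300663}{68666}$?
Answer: $\frac{45404658863}{13316328714} \approx 3.4097$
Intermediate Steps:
$\frac{375808}{-387858} + \frac{300663}{68666} = 375808 \left(- \frac{1}{387858}\right) + 300663 \cdot \frac{1}{68666} = - \frac{187904}{193929} + \frac{300663}{68666} = \frac{45404658863}{13316328714}$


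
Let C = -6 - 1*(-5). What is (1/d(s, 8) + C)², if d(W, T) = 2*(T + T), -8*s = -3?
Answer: 961/1024 ≈ 0.93848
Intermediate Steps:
s = 3/8 (s = -⅛*(-3) = 3/8 ≈ 0.37500)
d(W, T) = 4*T (d(W, T) = 2*(2*T) = 4*T)
C = -1 (C = -6 + 5 = -1)
(1/d(s, 8) + C)² = (1/(4*8) - 1)² = (1/32 - 1)² = (-31/32)² = 961/1024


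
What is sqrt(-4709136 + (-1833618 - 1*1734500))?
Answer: I*sqrt(8277254) ≈ 2877.0*I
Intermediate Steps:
sqrt(-4709136 + (-1833618 - 1*1734500)) = sqrt(-4709136 + (-1833618 - 1734500)) = sqrt(-4709136 - 3568118) = sqrt(-8277254) = I*sqrt(8277254)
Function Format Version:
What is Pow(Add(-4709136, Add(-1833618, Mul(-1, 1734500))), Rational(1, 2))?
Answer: Mul(I, Pow(8277254, Rational(1, 2))) ≈ Mul(2877.0, I)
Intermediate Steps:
Pow(Add(-4709136, Add(-1833618, Mul(-1, 1734500))), Rational(1, 2)) = Pow(Add(-4709136, Add(-1833618, -1734500)), Rational(1, 2)) = Pow(Add(-4709136, -3568118), Rational(1, 2)) = Pow(-8277254, Rational(1, 2)) = Mul(I, Pow(8277254, Rational(1, 2)))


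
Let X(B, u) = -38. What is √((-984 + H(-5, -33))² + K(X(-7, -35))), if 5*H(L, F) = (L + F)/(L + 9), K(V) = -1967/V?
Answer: √35091025691/190 ≈ 985.93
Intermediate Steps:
H(L, F) = (F + L)/(5*(9 + L)) (H(L, F) = ((L + F)/(L + 9))/5 = ((F + L)/(9 + L))/5 = (F + L)/(5*(9 + L)))
√((-984 + H(-5, -33))² + K(X(-7, -35))) = √((-984 + (-33 - 5)/(5*(9 - 5)))² - 1967/(-38)) = √((-984 + (⅕)*(-38)/4)² - 1967*(-1/38)) = √((-984 + (⅕)*(¼)*(-38))² + 1967/38) = √((-984 - 19/10)² + 1967/38) = √((-9859/10)² + 1967/38) = √(97199881/100 + 1967/38) = √(1846896089/1900) = √35091025691/190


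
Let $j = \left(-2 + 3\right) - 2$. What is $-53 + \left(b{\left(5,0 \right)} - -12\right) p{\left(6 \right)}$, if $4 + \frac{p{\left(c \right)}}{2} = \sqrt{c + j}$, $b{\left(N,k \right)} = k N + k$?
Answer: $-149 + 24 \sqrt{5} \approx -95.334$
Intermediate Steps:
$b{\left(N,k \right)} = k + N k$ ($b{\left(N,k \right)} = N k + k = k + N k$)
$j = -1$ ($j = 1 - 2 = -1$)
$p{\left(c \right)} = -8 + 2 \sqrt{-1 + c}$ ($p{\left(c \right)} = -8 + 2 \sqrt{c - 1} = -8 + 2 \sqrt{-1 + c}$)
$-53 + \left(b{\left(5,0 \right)} - -12\right) p{\left(6 \right)} = -53 + \left(0 \left(1 + 5\right) - -12\right) \left(-8 + 2 \sqrt{-1 + 6}\right) = -53 + \left(0 \cdot 6 + 12\right) \left(-8 + 2 \sqrt{5}\right) = -53 + \left(0 + 12\right) \left(-8 + 2 \sqrt{5}\right) = -53 + 12 \left(-8 + 2 \sqrt{5}\right) = -53 - \left(96 - 24 \sqrt{5}\right) = -149 + 24 \sqrt{5}$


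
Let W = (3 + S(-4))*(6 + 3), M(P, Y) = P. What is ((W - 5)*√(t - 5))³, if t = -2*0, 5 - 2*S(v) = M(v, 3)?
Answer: -9765625*I*√5/8 ≈ -2.7296e+6*I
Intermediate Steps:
S(v) = 5/2 - v/2
t = 0
W = 135/2 (W = (3 + (5/2 - ½*(-4)))*(6 + 3) = (3 + (5/2 + 2))*9 = (3 + 9/2)*9 = (15/2)*9 = 135/2 ≈ 67.500)
((W - 5)*√(t - 5))³ = ((135/2 - 5)*√(0 - 5))³ = (125*√(-5)/2)³ = (125*(I*√5)/2)³ = (125*I*√5/2)³ = -9765625*I*√5/8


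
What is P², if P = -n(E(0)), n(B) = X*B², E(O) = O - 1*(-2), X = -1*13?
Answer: 2704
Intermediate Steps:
X = -13
E(O) = 2 + O (E(O) = O + 2 = 2 + O)
n(B) = -13*B²
P = 52 (P = -(-13)*(2 + 0)² = -(-13)*2² = -(-13)*4 = -1*(-52) = 52)
P² = 52² = 2704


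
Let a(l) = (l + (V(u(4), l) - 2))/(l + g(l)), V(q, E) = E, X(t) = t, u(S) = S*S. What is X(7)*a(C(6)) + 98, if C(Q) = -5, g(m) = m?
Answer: 532/5 ≈ 106.40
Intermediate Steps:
u(S) = S²
a(l) = (-2 + 2*l)/(2*l) (a(l) = (l + (l - 2))/(l + l) = (l + (-2 + l))/((2*l)) = (-2 + 2*l)*(1/(2*l)) = (-2 + 2*l)/(2*l))
X(7)*a(C(6)) + 98 = 7*((-1 - 5)/(-5)) + 98 = 7*(-⅕*(-6)) + 98 = 7*(6/5) + 98 = 42/5 + 98 = 532/5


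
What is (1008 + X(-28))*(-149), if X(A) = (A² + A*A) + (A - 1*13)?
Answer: -377715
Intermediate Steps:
X(A) = -13 + A + 2*A² (X(A) = (A² + A²) + (A - 13) = 2*A² + (-13 + A) = -13 + A + 2*A²)
(1008 + X(-28))*(-149) = (1008 + (-13 - 28 + 2*(-28)²))*(-149) = (1008 + (-13 - 28 + 2*784))*(-149) = (1008 + (-13 - 28 + 1568))*(-149) = (1008 + 1527)*(-149) = 2535*(-149) = -377715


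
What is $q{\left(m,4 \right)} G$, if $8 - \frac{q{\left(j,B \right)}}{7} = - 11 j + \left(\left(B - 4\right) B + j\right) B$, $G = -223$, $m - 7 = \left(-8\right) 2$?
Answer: $85855$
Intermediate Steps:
$m = -9$ ($m = 7 - 16 = -9$)
$q{\left(j,B \right)} = 56 + 77 j - 7 B \left(j + B \left(-4 + B\right)\right)$ ($q{\left(j,B \right)} = 56 - 7 \left(- 11 j + \left(\left(B - 4\right) B + j\right) B\right) = 56 - 7 \left(- 11 j + \left(\left(-4 + B\right) B + j\right) B\right) = 56 - 7 \left(- 11 j + \left(B \left(-4 + B\right) + j\right) B\right) = 56 - 7 \left(- 11 j + \left(j + B \left(-4 + B\right)\right) B\right) = 56 - 7 \left(- 11 j + B \left(j + B \left(-4 + B\right)\right)\right) = 56 - \left(- 77 j + 7 B \left(j + B \left(-4 + B\right)\right)\right) = 56 + 77 j - 7 B \left(j + B \left(-4 + B\right)\right)$)
$q{\left(m,4 \right)} G = \left(56 - 7 \cdot 4^{3} + 28 \cdot 4^{2} + 77 \left(-9\right) - 28 \left(-9\right)\right) \left(-223\right) = \left(56 - 448 + 28 \cdot 16 - 693 + 252\right) \left(-223\right) = \left(56 - 448 + 448 - 693 + 252\right) \left(-223\right) = \left(-385\right) \left(-223\right) = 85855$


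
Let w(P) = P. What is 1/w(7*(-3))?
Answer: -1/21 ≈ -0.047619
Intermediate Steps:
1/w(7*(-3)) = 1/(7*(-3)) = 1/(-21) = -1/21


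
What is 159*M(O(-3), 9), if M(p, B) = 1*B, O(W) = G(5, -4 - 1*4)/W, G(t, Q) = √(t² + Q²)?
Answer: 1431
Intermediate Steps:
G(t, Q) = √(Q² + t²)
O(W) = √89/W (O(W) = √((-4 - 1*4)² + 5²)/W = √((-4 - 4)² + 25)/W = √((-8)² + 25)/W = √(64 + 25)/W = √89/W)
M(p, B) = B
159*M(O(-3), 9) = 159*9 = 1431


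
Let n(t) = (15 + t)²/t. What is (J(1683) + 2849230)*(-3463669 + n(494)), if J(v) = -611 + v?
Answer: -187549148609935/19 ≈ -9.8710e+12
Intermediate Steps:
n(t) = (15 + t)²/t
(J(1683) + 2849230)*(-3463669 + n(494)) = ((-611 + 1683) + 2849230)*(-3463669 + (15 + 494)²/494) = (1072 + 2849230)*(-3463669 + (1/494)*509²) = 2850302*(-3463669 + (1/494)*259081) = 2850302*(-3463669 + 259081/494) = 2850302*(-1710793405/494) = -187549148609935/19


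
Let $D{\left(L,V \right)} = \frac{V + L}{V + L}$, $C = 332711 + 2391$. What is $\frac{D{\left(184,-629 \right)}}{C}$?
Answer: $\frac{1}{335102} \approx 2.9842 \cdot 10^{-6}$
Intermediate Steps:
$C = 335102$
$D{\left(L,V \right)} = 1$ ($D{\left(L,V \right)} = \frac{L + V}{L + V} = 1$)
$\frac{D{\left(184,-629 \right)}}{C} = 1 \cdot \frac{1}{335102} = \frac{1}{335102}$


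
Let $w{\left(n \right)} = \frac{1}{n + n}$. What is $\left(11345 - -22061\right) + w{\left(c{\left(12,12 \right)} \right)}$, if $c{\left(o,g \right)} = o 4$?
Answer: $\frac{3206977}{96} \approx 33406.0$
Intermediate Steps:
$c{\left(o,g \right)} = 4 o$
$w{\left(n \right)} = \frac{1}{2 n}$
$\left(11345 - -22061\right) + w{\left(c{\left(12,12 \right)} \right)} = \left(11345 - -22061\right) + \frac{1}{2 \cdot 4 \cdot 12} = \left(11345 + 22061\right) + \frac{1}{2 \cdot 48} = 33406 + \frac{1}{2} \cdot \frac{1}{48} = 33406 + \frac{1}{96} = \frac{3206977}{96}$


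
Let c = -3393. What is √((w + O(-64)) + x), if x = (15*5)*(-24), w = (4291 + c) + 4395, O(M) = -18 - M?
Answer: √3539 ≈ 59.490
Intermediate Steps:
w = 5293 (w = (4291 - 3393) + 4395 = 898 + 4395 = 5293)
x = -1800 (x = 75*(-24) = -1800)
√((w + O(-64)) + x) = √((5293 + (-18 - 1*(-64))) - 1800) = √((5293 + (-18 + 64)) - 1800) = √((5293 + 46) - 1800) = √(5339 - 1800) = √3539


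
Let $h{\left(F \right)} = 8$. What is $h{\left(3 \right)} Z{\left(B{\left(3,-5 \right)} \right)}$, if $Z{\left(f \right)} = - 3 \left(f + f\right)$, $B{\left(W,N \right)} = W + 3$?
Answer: $-288$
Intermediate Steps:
$B{\left(W,N \right)} = 3 + W$
$Z{\left(f \right)} = - 6 f$ ($Z{\left(f \right)} = - 3 \cdot 2 f = - 6 f$)
$h{\left(3 \right)} Z{\left(B{\left(3,-5 \right)} \right)} = 8 \left(- 6 \left(3 + 3\right)\right) = 8 \left(\left(-6\right) 6\right) = 8 \left(-36\right) = -288$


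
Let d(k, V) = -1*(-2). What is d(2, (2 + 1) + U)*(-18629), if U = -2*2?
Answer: -37258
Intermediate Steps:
U = -4
d(k, V) = 2
d(2, (2 + 1) + U)*(-18629) = 2*(-18629) = -37258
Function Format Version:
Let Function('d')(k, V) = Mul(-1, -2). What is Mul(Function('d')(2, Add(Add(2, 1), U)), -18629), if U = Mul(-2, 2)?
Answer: -37258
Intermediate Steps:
U = -4
Function('d')(k, V) = 2
Mul(Function('d')(2, Add(Add(2, 1), U)), -18629) = Mul(2, -18629) = -37258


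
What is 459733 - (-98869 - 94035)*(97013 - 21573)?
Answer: 14553137493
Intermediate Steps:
459733 - (-98869 - 94035)*(97013 - 21573) = 459733 - (-192904)*75440 = 459733 - 1*(-14552677760) = 459733 + 14552677760 = 14553137493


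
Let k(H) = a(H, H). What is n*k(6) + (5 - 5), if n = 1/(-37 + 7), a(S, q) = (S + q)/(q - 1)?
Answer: -2/25 ≈ -0.080000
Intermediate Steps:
a(S, q) = (S + q)/(-1 + q)
k(H) = 2*H/(-1 + H) (k(H) = (H + H)/(-1 + H) = (2*H)/(-1 + H) = 2*H/(-1 + H))
n = -1/30 (n = 1/(-30) = -1/30 ≈ -0.033333)
n*k(6) + (5 - 5) = -6/(15*(-1 + 6)) + (5 - 5) = -6/(15*5) + 0 = -1/30*12/5 + 0 = -2/25 + 0 = -2/25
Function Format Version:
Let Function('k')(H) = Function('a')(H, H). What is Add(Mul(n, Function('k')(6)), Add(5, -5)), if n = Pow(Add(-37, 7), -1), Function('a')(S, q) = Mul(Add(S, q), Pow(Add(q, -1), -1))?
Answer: Rational(-2, 25) ≈ -0.080000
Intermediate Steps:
Function('a')(S, q) = Mul(Pow(Add(-1, q), -1), Add(S, q)) (Function('a')(S, q) = Mul(Add(S, q), Pow(Add(-1, q), -1)) = Mul(Pow(Add(-1, q), -1), Add(S, q)))
Function('k')(H) = Mul(2, H, Pow(Add(-1, H), -1)) (Function('k')(H) = Mul(Pow(Add(-1, H), -1), Add(H, H)) = Mul(Pow(Add(-1, H), -1), Mul(2, H)) = Mul(2, H, Pow(Add(-1, H), -1)))
n = Rational(-1, 30) (n = Pow(-30, -1) = Rational(-1, 30) ≈ -0.033333)
Add(Mul(n, Function('k')(6)), Add(5, -5)) = Add(Mul(Rational(-1, 30), Mul(2, 6, Pow(Add(-1, 6), -1))), Add(5, -5)) = Add(Mul(Rational(-1, 30), Mul(2, 6, Pow(5, -1))), 0) = Add(Mul(Rational(-1, 30), Mul(2, 6, Rational(1, 5))), 0) = Add(Mul(Rational(-1, 30), Rational(12, 5)), 0) = Add(Rational(-2, 25), 0) = Rational(-2, 25)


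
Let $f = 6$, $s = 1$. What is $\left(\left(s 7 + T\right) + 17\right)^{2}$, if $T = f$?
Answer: $900$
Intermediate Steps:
$T = 6$
$\left(\left(s 7 + T\right) + 17\right)^{2} = \left(\left(1 \cdot 7 + 6\right) + 17\right)^{2} = \left(\left(7 + 6\right) + 17\right)^{2} = \left(13 + 17\right)^{2} = 30^{2} = 900$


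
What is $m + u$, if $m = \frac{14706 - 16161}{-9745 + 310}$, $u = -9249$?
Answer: $- \frac{5817524}{629} \approx -9248.8$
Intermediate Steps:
$m = \frac{97}{629}$ ($m = - \frac{1455}{-9435} = \left(-1455\right) \left(- \frac{1}{9435}\right) = \frac{97}{629} \approx 0.15421$)
$m + u = \frac{97}{629} - 9249 = - \frac{5817524}{629}$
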